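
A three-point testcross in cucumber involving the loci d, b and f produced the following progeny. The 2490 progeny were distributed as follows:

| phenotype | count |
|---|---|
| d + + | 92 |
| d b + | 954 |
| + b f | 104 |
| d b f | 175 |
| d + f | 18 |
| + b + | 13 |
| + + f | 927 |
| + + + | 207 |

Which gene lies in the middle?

The two most frequent reciprocal classes, + + f and d b +, are the parental types, so the F1 was + + f / d b +.
The two rarest classes, d + f and + b +, are the double crossovers. Comparing them with the parentals, only the d allele has switched, so d is the middle locus and the order is f – d – b.

d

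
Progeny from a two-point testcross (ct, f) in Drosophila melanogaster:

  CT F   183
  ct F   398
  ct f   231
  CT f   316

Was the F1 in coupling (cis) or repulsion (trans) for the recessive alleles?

trans

The two most frequent classes are CT f (316) and ct F (398); these are the parental (non-recombinant) types.
So the F1 carried CT f on one chromosome and ct F on the other — the recessive alleles are on opposite chromosomes (trans / repulsion).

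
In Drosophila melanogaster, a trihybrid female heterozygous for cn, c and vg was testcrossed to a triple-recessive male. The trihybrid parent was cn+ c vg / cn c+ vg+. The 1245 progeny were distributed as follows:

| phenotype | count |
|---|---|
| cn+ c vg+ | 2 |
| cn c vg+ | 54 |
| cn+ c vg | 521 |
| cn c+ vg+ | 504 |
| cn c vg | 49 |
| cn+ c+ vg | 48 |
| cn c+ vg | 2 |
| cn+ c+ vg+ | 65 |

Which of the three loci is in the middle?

vg

The two rarest classes, cn+ c vg+ and cn c+ vg, are the double crossovers. Comparing them with the parentals, only the vg allele has switched, so vg is the middle locus and the order is cn – vg – c.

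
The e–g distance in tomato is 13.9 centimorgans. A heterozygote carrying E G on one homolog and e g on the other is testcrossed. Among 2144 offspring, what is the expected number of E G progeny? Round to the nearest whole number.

923

A map distance of 13.9 centimorgans corresponds to a recombination frequency of 0.139.
The F1 is E G / e g, so E G is a parental gamete class with expected frequency (1 − r)/2 = 0.861/2 = 0.4305.
Expected number = 0.4305 × 2144 = 922.99 ≈ 923.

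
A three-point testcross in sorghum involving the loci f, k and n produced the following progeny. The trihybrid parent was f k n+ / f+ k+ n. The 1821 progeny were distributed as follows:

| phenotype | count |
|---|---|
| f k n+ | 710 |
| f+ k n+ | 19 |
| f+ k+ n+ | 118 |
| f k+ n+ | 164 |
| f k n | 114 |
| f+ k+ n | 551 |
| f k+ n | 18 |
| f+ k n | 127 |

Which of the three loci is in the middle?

f

The two rarest classes, f+ k n+ and f k+ n, are the double crossovers. Comparing them with the parentals, only the f allele has switched, so f is the middle locus and the order is k – f – n.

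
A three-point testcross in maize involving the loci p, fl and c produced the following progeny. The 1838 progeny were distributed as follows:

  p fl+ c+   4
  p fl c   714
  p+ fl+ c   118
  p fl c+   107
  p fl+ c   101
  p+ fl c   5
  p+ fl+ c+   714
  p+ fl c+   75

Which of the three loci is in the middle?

p

The two most frequent reciprocal classes, p+ fl+ c+ and p fl c, are the parental types, so the F1 was p+ fl+ c+ / p fl c.
The two rarest classes, p fl+ c+ and p+ fl c, are the double crossovers. Comparing them with the parentals, only the p allele has switched, so p is the middle locus and the order is fl – p – c.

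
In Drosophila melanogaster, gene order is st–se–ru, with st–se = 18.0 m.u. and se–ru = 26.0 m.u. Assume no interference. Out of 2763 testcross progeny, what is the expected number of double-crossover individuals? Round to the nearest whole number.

129

Map distances give recombination frequencies of 0.180 and 0.260 for the two intervals.
With no interference, expected double-crossover frequency = 0.180 × 0.260 = 0.04680.
Expected number = 0.04680 × 2763 = 129.31 ≈ 129.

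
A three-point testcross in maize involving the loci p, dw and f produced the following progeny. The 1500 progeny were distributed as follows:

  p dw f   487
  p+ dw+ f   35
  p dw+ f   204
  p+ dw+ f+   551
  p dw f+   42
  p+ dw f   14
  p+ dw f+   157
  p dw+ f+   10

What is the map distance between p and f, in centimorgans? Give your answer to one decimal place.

6.7 centimorgans

The two most frequent reciprocal classes, p dw f and p+ dw+ f+, are the parental types, so the F1 was p dw f / p+ dw+ f+.
The two rarest classes, p+ dw f and p dw+ f+, are the double crossovers. Comparing them with the parentals, only the p allele has switched, so p is the middle locus and the order is dw – p – f.
Crossovers in the p–f interval produce the single-crossover classes p dw f+ and p+ dw+ f (42 + 35 = 77) plus the double crossovers (24).
RF(p–f) = (77 + 24) / 1500 = 101/1500 = 0.0673 → 6.7 centimorgans.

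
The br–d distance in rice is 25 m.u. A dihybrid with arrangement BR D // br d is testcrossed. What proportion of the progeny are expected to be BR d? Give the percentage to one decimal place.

12.5%

A map distance of 25 m.u. corresponds to a recombination frequency of 0.250.
The F1 is BR D / br d, so BR d is a recombinant gamete class with expected frequency r/2 = 0.250/2 = 0.1250.
That is 0.1250 = 12.5% of the progeny.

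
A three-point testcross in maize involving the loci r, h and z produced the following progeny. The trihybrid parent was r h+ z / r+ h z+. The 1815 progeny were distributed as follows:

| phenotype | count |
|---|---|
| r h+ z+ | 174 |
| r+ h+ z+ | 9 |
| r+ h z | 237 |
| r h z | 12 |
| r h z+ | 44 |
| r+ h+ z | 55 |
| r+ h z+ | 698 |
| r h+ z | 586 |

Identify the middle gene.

h

The two rarest classes, r h z and r+ h+ z+, are the double crossovers. Comparing them with the parentals, only the h allele has switched, so h is the middle locus and the order is r – h – z.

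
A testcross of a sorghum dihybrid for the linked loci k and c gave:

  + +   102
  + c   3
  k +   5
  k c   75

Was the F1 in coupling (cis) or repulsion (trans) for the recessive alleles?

The two most frequent classes are + + (102) and k c (75); these are the parental (non-recombinant) types.
So the F1 carried + + on one chromosome and k c on the other — the recessive alleles are on the same chromosome (cis / coupling).

cis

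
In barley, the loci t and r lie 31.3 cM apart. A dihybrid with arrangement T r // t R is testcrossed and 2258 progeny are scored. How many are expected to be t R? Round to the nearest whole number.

776

A map distance of 31.3 cM corresponds to a recombination frequency of 0.313.
The F1 is T r / t R, so t R is a parental gamete class with expected frequency (1 − r)/2 = 0.687/2 = 0.3435.
Expected number = 0.3435 × 2258 = 775.62 ≈ 776.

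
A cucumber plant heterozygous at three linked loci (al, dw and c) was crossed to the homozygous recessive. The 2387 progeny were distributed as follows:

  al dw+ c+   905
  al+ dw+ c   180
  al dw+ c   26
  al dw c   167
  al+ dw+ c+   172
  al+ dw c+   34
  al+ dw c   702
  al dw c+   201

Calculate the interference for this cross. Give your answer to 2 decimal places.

0.19

The two most frequent reciprocal classes, al dw+ c+ and al+ dw c, are the parental types, so the F1 was al dw+ c+ / al+ dw c.
The two rarest classes, al dw+ c and al+ dw c+, are the double crossovers. Comparing them with the parentals, only the c allele has switched, so c is the middle locus and the order is al – c – dw.
al–c: (339 + 60)/2387 = 0.1672; c–dw: (381 + 60)/2387 = 0.1848.
Expected DCO frequency = 0.1672 × 0.1848 ≈ 0.03090; observed = 60/2387 ≈ 0.02514.
Coefficient of coincidence = 0.02514/0.03090 ≈ 0.81; interference = 1 − 0.81 = 0.19.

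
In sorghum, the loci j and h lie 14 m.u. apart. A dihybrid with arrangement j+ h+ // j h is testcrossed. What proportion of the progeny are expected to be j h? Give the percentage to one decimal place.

A map distance of 14 m.u. corresponds to a recombination frequency of 0.140.
The F1 is j+ h+ / j h, so j h is a parental gamete class with expected frequency (1 − r)/2 = 0.860/2 = 0.4300.
That is 0.4300 = 43.0% of the progeny.

43.0%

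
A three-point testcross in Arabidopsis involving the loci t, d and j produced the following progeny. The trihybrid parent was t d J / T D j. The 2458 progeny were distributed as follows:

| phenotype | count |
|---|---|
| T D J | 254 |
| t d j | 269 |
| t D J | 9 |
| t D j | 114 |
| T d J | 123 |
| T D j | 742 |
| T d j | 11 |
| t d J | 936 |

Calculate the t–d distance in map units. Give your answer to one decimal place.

10.5 map units

The two rarest classes, t D J and T d j, are the double crossovers. Comparing them with the parentals, only the d allele has switched, so d is the middle locus and the order is t – d – j.
Crossovers in the t–d interval produce the single-crossover classes T d J and t D j (123 + 114 = 237) plus the double crossovers (20).
RF(t–d) = (237 + 20) / 2458 = 257/2458 = 0.1046 → 10.5 map units.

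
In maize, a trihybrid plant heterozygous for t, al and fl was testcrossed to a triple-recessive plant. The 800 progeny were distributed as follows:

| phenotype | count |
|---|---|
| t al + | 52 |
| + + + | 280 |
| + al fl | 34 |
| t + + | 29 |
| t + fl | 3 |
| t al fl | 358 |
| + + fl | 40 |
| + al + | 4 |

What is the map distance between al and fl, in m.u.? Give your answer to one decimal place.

The two most frequent reciprocal classes, t al fl and + + +, are the parental types, so the F1 was t al fl / + + +.
The two rarest classes, t + fl and + al +, are the double crossovers. Comparing them with the parentals, only the al allele has switched, so al is the middle locus and the order is t – al – fl.
Crossovers in the al–fl interval produce the single-crossover classes t al + and + + fl (52 + 40 = 92) plus the double crossovers (7).
RF(al–fl) = (92 + 7) / 800 = 99/800 = 0.1237 → 12.4 m.u.

12.4 m.u.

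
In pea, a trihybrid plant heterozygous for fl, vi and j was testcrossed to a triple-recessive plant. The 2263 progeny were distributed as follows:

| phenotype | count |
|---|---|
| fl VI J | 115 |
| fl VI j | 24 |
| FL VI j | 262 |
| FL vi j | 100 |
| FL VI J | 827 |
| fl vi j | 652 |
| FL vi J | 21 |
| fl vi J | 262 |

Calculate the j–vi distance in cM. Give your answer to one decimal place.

25.1 cM

The two most frequent reciprocal classes, FL VI J and fl vi j, are the parental types, so the F1 was FL VI J / fl vi j.
The two rarest classes, FL vi J and fl VI j, are the double crossovers. Comparing them with the parentals, only the vi allele has switched, so vi is the middle locus and the order is fl – vi – j.
Crossovers in the vi–j interval produce the single-crossover classes FL VI j and fl vi J (262 + 262 = 524) plus the double crossovers (45).
RF(vi–j) = (524 + 45) / 2263 = 569/2263 = 0.2514 → 25.1 cM.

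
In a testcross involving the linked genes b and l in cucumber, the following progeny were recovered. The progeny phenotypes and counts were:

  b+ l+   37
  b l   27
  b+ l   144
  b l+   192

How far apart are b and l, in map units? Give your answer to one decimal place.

16.0 map units

The two most frequent classes, b+ l (144) and b l+ (192), are the parental types, so the F1 was b+ l / b l+.
The recombinant classes are b+ l+ and b l: 37 + 27 = 64.
Recombination frequency = 64/400 = 0.1600 ≈ 16.0%, i.e. 16.0 map units.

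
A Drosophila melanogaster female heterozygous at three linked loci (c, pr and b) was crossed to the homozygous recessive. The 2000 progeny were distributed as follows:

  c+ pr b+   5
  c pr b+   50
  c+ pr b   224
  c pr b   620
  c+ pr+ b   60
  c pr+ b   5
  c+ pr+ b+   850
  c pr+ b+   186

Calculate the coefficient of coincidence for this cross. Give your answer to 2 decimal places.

0.40

The two most frequent reciprocal classes, c pr b and c+ pr+ b+, are the parental types, so the F1 was c pr b / c+ pr+ b+.
The two rarest classes, c pr+ b and c+ pr b+, are the double crossovers. Comparing them with the parentals, only the pr allele has switched, so pr is the middle locus and the order is b – pr – c.
b–pr: (110 + 10)/2000 = 0.0600; pr–c: (410 + 10)/2000 = 0.2100.
Expected DCO frequency = 0.0600 × 0.2100 ≈ 0.01260; observed = 10/2000 ≈ 0.00500.
Coefficient of coincidence = 0.00500/0.01260 ≈ 0.40.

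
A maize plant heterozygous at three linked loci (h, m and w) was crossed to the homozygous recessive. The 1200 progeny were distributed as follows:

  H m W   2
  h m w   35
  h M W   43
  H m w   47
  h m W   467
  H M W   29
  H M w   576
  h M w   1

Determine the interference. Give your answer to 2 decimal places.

The two most frequent reciprocal classes, h m W and H M w, are the parental types, so the F1 was h m W / H M w.
The two rarest classes, H m W and h M w, are the double crossovers. Comparing them with the parentals, only the h allele has switched, so h is the middle locus and the order is w – h – m.
w–h: (64 + 3)/1200 = 0.0558; h–m: (90 + 3)/1200 = 0.0775.
Expected DCO frequency = 0.0558 × 0.0775 ≈ 0.00432; observed = 3/1200 ≈ 0.00250.
Coefficient of coincidence = 0.00250/0.00432 ≈ 0.58; interference = 1 − 0.58 = 0.42.

0.42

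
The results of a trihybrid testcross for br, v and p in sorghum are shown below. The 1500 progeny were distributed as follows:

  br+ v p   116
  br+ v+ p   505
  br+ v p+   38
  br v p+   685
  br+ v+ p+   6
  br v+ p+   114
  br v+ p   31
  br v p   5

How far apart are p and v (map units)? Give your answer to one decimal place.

16.1 map units

The two most frequent reciprocal classes, br+ v+ p and br v p+, are the parental types, so the F1 was br+ v+ p / br v p+.
The two rarest classes, br+ v+ p+ and br v p, are the double crossovers. Comparing them with the parentals, only the p allele has switched, so p is the middle locus and the order is br – p – v.
Crossovers in the p–v interval produce the single-crossover classes br+ v p and br v+ p+ (116 + 114 = 230) plus the double crossovers (11).
RF(p–v) = (230 + 11) / 1500 = 241/1500 = 0.1607 → 16.1 map units.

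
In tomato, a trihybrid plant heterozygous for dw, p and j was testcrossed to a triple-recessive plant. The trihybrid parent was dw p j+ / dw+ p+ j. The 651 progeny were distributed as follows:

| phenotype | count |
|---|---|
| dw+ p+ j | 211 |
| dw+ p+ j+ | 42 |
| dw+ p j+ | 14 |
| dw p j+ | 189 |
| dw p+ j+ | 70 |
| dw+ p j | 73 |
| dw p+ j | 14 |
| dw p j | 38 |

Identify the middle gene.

The two rarest classes, dw+ p j+ and dw p+ j, are the double crossovers. Comparing them with the parentals, only the dw allele has switched, so dw is the middle locus and the order is p – dw – j.

dw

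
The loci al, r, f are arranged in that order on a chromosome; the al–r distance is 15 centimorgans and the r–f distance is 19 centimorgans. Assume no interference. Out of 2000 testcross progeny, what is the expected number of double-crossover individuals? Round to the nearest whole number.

57

Map distances give recombination frequencies of 0.150 and 0.190 for the two intervals.
With no interference, expected double-crossover frequency = 0.150 × 0.190 = 0.02850.
Expected number = 0.02850 × 2000 = 57.00 ≈ 57.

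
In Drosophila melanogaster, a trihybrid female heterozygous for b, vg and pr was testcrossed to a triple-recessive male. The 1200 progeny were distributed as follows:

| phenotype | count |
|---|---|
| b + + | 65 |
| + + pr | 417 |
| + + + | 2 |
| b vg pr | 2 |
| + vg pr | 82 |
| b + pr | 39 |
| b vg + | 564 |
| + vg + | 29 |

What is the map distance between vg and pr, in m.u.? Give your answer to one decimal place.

12.6 m.u.

The two most frequent reciprocal classes, b vg + and + + pr, are the parental types, so the F1 was b vg + / + + pr.
The two rarest classes, b vg pr and + + +, are the double crossovers. Comparing them with the parentals, only the pr allele has switched, so pr is the middle locus and the order is vg – pr – b.
Crossovers in the vg–pr interval produce the single-crossover classes b + + and + vg pr (65 + 82 = 147) plus the double crossovers (4).
RF(vg–pr) = (147 + 4) / 1200 = 151/1200 = 0.1258 → 12.6 m.u.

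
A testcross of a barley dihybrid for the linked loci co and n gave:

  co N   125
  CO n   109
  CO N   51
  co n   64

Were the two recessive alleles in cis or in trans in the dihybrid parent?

The two most frequent classes are CO n (109) and co N (125); these are the parental (non-recombinant) types.
So the F1 carried CO n on one chromosome and co N on the other — the recessive alleles are on opposite chromosomes (trans / repulsion).

trans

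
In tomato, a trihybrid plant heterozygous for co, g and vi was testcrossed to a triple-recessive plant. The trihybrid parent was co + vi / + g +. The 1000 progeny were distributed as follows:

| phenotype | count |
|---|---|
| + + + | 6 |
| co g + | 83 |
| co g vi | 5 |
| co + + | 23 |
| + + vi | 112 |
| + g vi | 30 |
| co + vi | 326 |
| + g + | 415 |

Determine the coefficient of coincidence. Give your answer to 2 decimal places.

0.83

The two rarest classes, co g vi and + + +, are the double crossovers. Comparing them with the parentals, only the g allele has switched, so g is the middle locus and the order is vi – g – co.
vi–g: (53 + 11)/1000 = 0.0640; g–co: (195 + 11)/1000 = 0.2060.
Expected DCO frequency = 0.0640 × 0.2060 ≈ 0.01318; observed = 11/1000 ≈ 0.01100.
Coefficient of coincidence = 0.01100/0.01318 ≈ 0.83.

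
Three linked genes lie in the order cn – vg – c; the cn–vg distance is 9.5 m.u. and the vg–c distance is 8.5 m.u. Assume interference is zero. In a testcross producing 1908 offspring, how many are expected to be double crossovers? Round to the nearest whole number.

Map distances give recombination frequencies of 0.095 and 0.085 for the two intervals.
With no interference, expected double-crossover frequency = 0.095 × 0.085 = 0.00808.
Expected number = 0.00808 × 1908 = 15.41 ≈ 15.

15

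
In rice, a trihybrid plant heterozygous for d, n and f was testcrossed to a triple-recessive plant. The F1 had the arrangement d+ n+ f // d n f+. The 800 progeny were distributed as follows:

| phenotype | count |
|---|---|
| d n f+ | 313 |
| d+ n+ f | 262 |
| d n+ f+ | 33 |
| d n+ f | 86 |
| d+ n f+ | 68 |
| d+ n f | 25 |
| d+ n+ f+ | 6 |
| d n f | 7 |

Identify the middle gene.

f

The two rarest classes, d+ n+ f+ and d n f, are the double crossovers. Comparing them with the parentals, only the f allele has switched, so f is the middle locus and the order is d – f – n.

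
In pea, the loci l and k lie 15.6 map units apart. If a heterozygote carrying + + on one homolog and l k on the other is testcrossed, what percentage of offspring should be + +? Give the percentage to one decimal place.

42.2%

A map distance of 15.6 map units corresponds to a recombination frequency of 0.156.
The F1 is + + / l k, so + + is a parental gamete class with expected frequency (1 − r)/2 = 0.844/2 = 0.4220.
That is 0.4220 = 42.2% of the progeny.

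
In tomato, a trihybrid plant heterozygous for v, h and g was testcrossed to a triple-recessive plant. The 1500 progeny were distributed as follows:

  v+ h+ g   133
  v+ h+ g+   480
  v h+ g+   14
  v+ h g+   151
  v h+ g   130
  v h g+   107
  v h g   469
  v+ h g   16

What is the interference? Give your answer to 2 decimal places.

0.46

The two most frequent reciprocal classes, v+ h+ g+ and v h g, are the parental types, so the F1 was v+ h+ g+ / v h g.
The two rarest classes, v h+ g+ and v+ h g, are the double crossovers. Comparing them with the parentals, only the v allele has switched, so v is the middle locus and the order is g – v – h.
g–v: (240 + 30)/1500 = 0.1800; v–h: (281 + 30)/1500 = 0.2073.
Expected DCO frequency = 0.1800 × 0.2073 ≈ 0.03731; observed = 30/1500 ≈ 0.02000.
Coefficient of coincidence = 0.02000/0.03731 ≈ 0.54; interference = 1 − 0.54 = 0.46.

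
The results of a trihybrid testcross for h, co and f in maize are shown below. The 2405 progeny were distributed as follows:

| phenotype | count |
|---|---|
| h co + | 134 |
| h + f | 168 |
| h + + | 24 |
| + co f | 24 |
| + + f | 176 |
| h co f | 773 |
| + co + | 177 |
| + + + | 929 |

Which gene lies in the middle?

h

The two most frequent reciprocal classes, + + + and h co f, are the parental types, so the F1 was + + + / h co f.
The two rarest classes, h + + and + co f, are the double crossovers. Comparing them with the parentals, only the h allele has switched, so h is the middle locus and the order is co – h – f.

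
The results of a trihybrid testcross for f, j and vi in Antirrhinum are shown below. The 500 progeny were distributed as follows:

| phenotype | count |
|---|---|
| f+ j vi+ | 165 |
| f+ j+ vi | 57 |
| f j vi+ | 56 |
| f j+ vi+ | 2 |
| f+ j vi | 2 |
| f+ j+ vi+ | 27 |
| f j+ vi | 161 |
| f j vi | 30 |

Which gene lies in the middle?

vi

The two most frequent reciprocal classes, f+ j vi+ and f j+ vi, are the parental types, so the F1 was f+ j vi+ / f j+ vi.
The two rarest classes, f+ j vi and f j+ vi+, are the double crossovers. Comparing them with the parentals, only the vi allele has switched, so vi is the middle locus and the order is j – vi – f.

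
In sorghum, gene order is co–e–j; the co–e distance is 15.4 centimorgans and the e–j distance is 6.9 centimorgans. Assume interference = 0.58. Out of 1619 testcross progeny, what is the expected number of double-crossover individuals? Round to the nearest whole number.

7

Map distances give recombination frequencies of 0.154 and 0.069 for the two intervals.
With interference 0.58 (so coincidence = 0.42), expected double-crossover frequency = 0.154 × 0.069 × 0.42 = 0.00446.
Expected number = 0.00446 × 1619 = 7.23 ≈ 7.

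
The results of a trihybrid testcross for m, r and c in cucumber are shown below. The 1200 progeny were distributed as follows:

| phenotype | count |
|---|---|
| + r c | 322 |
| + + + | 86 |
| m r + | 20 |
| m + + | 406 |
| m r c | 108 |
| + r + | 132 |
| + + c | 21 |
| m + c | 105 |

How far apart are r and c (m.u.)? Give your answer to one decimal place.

23.2 m.u.

The two most frequent reciprocal classes, + r c and m + +, are the parental types, so the F1 was + r c / m + +.
The two rarest classes, + + c and m r +, are the double crossovers. Comparing them with the parentals, only the r allele has switched, so r is the middle locus and the order is m – r – c.
Crossovers in the r–c interval produce the single-crossover classes + r + and m + c (132 + 105 = 237) plus the double crossovers (41).
RF(r–c) = (237 + 41) / 1200 = 278/1200 = 0.2317 → 23.2 m.u.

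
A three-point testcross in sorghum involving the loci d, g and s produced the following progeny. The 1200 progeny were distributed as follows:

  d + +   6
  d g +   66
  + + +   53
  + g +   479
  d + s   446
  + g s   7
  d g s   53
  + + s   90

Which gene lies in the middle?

The two most frequent reciprocal classes, d + s and + g +, are the parental types, so the F1 was d + s / + g +.
The two rarest classes, d + + and + g s, are the double crossovers. Comparing them with the parentals, only the s allele has switched, so s is the middle locus and the order is g – s – d.

s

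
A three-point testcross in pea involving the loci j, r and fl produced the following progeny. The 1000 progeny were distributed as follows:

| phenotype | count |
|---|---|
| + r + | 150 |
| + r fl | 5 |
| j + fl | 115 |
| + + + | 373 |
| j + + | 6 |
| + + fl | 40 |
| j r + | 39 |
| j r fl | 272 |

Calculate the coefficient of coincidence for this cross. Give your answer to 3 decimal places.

0.443

The two most frequent reciprocal classes, + + + and j r fl, are the parental types, so the F1 was + + + / j r fl.
The two rarest classes, j + + and + r fl, are the double crossovers. Comparing them with the parentals, only the j allele has switched, so j is the middle locus and the order is fl – j – r.
fl–j: (79 + 11)/1000 = 0.0900; j–r: (265 + 11)/1000 = 0.2760.
Expected DCO frequency = 0.0900 × 0.2760 ≈ 0.02484; observed = 11/1000 ≈ 0.01100.
Coefficient of coincidence = 0.01100/0.02484 ≈ 0.443.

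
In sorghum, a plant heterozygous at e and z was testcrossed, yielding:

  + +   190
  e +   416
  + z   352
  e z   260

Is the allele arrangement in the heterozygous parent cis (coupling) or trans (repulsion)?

The two most frequent classes are + z (352) and e + (416); these are the parental (non-recombinant) types.
So the F1 carried + z on one chromosome and e + on the other — the recessive alleles are on opposite chromosomes (trans / repulsion).

trans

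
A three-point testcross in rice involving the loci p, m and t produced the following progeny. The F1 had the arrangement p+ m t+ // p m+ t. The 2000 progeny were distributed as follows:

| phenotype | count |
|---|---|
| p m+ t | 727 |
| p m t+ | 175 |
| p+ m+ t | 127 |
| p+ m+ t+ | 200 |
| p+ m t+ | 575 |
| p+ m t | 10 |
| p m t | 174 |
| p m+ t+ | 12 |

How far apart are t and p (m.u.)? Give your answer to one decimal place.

The two rarest classes, p+ m t and p m+ t+, are the double crossovers. Comparing them with the parentals, only the t allele has switched, so t is the middle locus and the order is p – t – m.
Crossovers in the p–t interval produce the single-crossover classes p m t+ and p+ m+ t (175 + 127 = 302) plus the double crossovers (22).
RF(p–t) = (302 + 22) / 2000 = 324/2000 = 0.1620 → 16.2 m.u.

16.2 m.u.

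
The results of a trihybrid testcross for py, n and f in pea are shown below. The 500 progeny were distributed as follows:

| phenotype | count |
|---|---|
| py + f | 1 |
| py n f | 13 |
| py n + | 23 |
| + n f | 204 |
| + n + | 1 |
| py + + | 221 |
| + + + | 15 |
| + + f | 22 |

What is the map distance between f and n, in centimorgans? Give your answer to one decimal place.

The two most frequent reciprocal classes, + n f and py + +, are the parental types, so the F1 was + n f / py + +.
The two rarest classes, + n + and py + f, are the double crossovers. Comparing them with the parentals, only the f allele has switched, so f is the middle locus and the order is py – f – n.
Crossovers in the f–n interval produce the single-crossover classes + + f and py n + (22 + 23 = 45) plus the double crossovers (2).
RF(f–n) = (45 + 2) / 500 = 47/500 = 0.0940 → 9.4 centimorgans.

9.4 centimorgans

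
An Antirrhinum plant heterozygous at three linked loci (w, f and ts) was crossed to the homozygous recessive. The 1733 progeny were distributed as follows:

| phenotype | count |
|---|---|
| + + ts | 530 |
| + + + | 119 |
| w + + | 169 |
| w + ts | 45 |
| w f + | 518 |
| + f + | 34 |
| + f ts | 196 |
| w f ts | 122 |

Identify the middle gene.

The two most frequent reciprocal classes, + + ts and w f +, are the parental types, so the F1 was + + ts / w f +.
The two rarest classes, w + ts and + f +, are the double crossovers. Comparing them with the parentals, only the w allele has switched, so w is the middle locus and the order is f – w – ts.

w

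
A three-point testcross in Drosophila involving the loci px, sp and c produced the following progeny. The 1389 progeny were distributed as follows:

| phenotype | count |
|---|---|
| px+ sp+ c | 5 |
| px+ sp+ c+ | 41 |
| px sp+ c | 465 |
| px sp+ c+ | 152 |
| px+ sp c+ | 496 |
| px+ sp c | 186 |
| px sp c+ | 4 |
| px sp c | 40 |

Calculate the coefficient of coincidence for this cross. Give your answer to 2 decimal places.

0.40

The two most frequent reciprocal classes, px+ sp c+ and px sp+ c, are the parental types, so the F1 was px+ sp c+ / px sp+ c.
The two rarest classes, px sp c+ and px+ sp+ c, are the double crossovers. Comparing them with the parentals, only the px allele has switched, so px is the middle locus and the order is c – px – sp.
c–px: (338 + 9)/1389 = 0.2498; px–sp: (81 + 9)/1389 = 0.0648.
Expected DCO frequency = 0.2498 × 0.0648 ≈ 0.01619; observed = 9/1389 ≈ 0.00648.
Coefficient of coincidence = 0.00648/0.01619 ≈ 0.40.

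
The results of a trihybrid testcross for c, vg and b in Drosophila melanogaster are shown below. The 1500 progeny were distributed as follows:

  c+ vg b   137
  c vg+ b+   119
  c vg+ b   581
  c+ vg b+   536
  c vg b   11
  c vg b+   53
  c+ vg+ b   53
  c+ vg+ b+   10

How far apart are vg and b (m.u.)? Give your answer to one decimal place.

18.5 m.u.

The two most frequent reciprocal classes, c+ vg b+ and c vg+ b, are the parental types, so the F1 was c+ vg b+ / c vg+ b.
The two rarest classes, c+ vg+ b+ and c vg b, are the double crossovers. Comparing them with the parentals, only the vg allele has switched, so vg is the middle locus and the order is c – vg – b.
Crossovers in the vg–b interval produce the single-crossover classes c+ vg b and c vg+ b+ (137 + 119 = 256) plus the double crossovers (21).
RF(vg–b) = (256 + 21) / 1500 = 277/1500 = 0.1847 → 18.5 m.u.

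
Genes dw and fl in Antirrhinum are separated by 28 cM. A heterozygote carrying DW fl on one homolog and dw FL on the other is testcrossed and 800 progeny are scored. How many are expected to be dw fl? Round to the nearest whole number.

112

A map distance of 28 cM corresponds to a recombination frequency of 0.280.
The F1 is DW fl / dw FL, so dw fl is a recombinant gamete class with expected frequency r/2 = 0.280/2 = 0.1400.
Expected number = 0.1400 × 800 = 112.00 ≈ 112.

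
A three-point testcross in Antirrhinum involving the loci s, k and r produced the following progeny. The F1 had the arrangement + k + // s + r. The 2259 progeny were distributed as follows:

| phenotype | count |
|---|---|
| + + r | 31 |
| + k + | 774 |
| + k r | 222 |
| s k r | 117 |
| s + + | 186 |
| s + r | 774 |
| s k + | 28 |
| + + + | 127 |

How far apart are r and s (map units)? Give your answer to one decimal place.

The two rarest classes, s k + and + + r, are the double crossovers. Comparing them with the parentals, only the s allele has switched, so s is the middle locus and the order is r – s – k.
Crossovers in the r–s interval produce the single-crossover classes + k r and s + + (222 + 186 = 408) plus the double crossovers (59).
RF(r–s) = (408 + 59) / 2259 = 467/2259 = 0.2067 → 20.7 map units.

20.7 map units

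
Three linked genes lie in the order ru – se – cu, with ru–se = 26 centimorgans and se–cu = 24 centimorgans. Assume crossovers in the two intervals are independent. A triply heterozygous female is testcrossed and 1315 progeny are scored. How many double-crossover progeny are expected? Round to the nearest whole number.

82

Map distances give recombination frequencies of 0.260 and 0.240 for the two intervals.
With no interference, expected double-crossover frequency = 0.260 × 0.240 = 0.06240.
Expected number = 0.06240 × 1315 = 82.06 ≈ 82.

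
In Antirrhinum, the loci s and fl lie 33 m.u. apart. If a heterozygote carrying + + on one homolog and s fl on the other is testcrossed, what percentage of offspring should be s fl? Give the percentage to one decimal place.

A map distance of 33 m.u. corresponds to a recombination frequency of 0.330.
The F1 is + + / s fl, so s fl is a parental gamete class with expected frequency (1 − r)/2 = 0.670/2 = 0.3350.
That is 0.3350 = 33.5% of the progeny.

33.5%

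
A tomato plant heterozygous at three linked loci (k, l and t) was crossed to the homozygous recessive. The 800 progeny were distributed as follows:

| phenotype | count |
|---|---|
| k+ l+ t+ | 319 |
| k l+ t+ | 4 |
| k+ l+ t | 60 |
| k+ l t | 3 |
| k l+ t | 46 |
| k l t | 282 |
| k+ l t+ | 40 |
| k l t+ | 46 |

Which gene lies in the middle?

The two most frequent reciprocal classes, k l t and k+ l+ t+, are the parental types, so the F1 was k l t / k+ l+ t+.
The two rarest classes, k+ l t and k l+ t+, are the double crossovers. Comparing them with the parentals, only the k allele has switched, so k is the middle locus and the order is t – k – l.

k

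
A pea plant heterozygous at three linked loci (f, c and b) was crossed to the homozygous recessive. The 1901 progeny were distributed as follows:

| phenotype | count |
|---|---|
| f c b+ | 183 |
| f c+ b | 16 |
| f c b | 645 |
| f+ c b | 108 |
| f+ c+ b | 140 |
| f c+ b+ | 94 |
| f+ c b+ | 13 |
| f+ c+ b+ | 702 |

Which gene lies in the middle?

c

The two most frequent reciprocal classes, f+ c+ b+ and f c b, are the parental types, so the F1 was f+ c+ b+ / f c b.
The two rarest classes, f+ c b+ and f c+ b, are the double crossovers. Comparing them with the parentals, only the c allele has switched, so c is the middle locus and the order is b – c – f.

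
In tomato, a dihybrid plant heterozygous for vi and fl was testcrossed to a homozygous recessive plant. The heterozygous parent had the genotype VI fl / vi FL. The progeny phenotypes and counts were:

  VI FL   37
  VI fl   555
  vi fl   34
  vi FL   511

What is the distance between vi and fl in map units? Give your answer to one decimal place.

6.2 map units

The recombinant classes are VI FL and vi fl: 37 + 34 = 71.
Recombination frequency = 71/1137 = 0.0624 ≈ 6.2%, i.e. 6.2 map units.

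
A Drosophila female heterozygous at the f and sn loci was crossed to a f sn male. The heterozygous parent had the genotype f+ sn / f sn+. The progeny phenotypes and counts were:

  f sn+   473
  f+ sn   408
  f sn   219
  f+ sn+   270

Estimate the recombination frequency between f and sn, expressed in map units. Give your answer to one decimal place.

The recombinant classes are f+ sn+ and f sn: 270 + 219 = 489.
Recombination frequency = 489/1370 = 0.3569 ≈ 35.7%, i.e. 35.7 map units.

35.7 map units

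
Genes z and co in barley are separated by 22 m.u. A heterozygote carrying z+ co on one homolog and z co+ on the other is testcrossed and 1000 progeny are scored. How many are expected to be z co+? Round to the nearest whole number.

390

A map distance of 22 m.u. corresponds to a recombination frequency of 0.220.
The F1 is z+ co / z co+, so z co+ is a parental gamete class with expected frequency (1 − r)/2 = 0.780/2 = 0.3900.
Expected number = 0.3900 × 1000 = 390.00 ≈ 390.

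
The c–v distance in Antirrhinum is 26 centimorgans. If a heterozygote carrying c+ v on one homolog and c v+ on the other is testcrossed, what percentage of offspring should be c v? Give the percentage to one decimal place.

A map distance of 26 centimorgans corresponds to a recombination frequency of 0.260.
The F1 is c+ v / c v+, so c v is a recombinant gamete class with expected frequency r/2 = 0.260/2 = 0.1300.
That is 0.1300 = 13.0% of the progeny.

13.0%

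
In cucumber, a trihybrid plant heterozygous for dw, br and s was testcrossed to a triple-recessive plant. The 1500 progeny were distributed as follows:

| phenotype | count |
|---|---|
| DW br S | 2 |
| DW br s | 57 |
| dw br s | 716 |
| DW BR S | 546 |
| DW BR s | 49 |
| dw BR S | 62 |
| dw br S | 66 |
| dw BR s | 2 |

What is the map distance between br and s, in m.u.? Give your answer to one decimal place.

7.9 m.u.

The two most frequent reciprocal classes, DW BR S and dw br s, are the parental types, so the F1 was DW BR S / dw br s.
The two rarest classes, DW br S and dw BR s, are the double crossovers. Comparing them with the parentals, only the br allele has switched, so br is the middle locus and the order is dw – br – s.
Crossovers in the br–s interval produce the single-crossover classes DW BR s and dw br S (49 + 66 = 115) plus the double crossovers (4).
RF(br–s) = (115 + 4) / 1500 = 119/1500 = 0.0793 → 7.9 m.u.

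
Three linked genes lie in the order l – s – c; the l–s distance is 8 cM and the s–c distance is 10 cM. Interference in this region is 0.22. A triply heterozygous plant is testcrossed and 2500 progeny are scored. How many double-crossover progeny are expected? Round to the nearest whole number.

Map distances give recombination frequencies of 0.080 and 0.100 for the two intervals.
With interference 0.22 (so coincidence = 0.78), expected double-crossover frequency = 0.080 × 0.100 × 0.78 = 0.00624.
Expected number = 0.00624 × 2500 = 15.60 ≈ 16.

16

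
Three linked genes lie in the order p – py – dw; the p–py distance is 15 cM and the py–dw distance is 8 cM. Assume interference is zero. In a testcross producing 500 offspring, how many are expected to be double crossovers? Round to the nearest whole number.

Map distances give recombination frequencies of 0.150 and 0.080 for the two intervals.
With no interference, expected double-crossover frequency = 0.150 × 0.080 = 0.01200.
Expected number = 0.01200 × 500 = 6.00 ≈ 6.

6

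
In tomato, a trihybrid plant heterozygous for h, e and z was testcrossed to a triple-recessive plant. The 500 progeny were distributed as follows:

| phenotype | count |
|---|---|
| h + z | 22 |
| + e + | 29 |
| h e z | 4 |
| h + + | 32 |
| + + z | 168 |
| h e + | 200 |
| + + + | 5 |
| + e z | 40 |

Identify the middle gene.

The two most frequent reciprocal classes, + + z and h e +, are the parental types, so the F1 was + + z / h e +.
The two rarest classes, + + + and h e z, are the double crossovers. Comparing them with the parentals, only the z allele has switched, so z is the middle locus and the order is h – z – e.

z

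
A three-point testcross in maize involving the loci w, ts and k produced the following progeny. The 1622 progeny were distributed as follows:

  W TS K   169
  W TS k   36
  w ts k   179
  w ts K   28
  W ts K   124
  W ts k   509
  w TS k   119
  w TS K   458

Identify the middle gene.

The two most frequent reciprocal classes, W ts k and w TS K, are the parental types, so the F1 was W ts k / w TS K.
The two rarest classes, W TS k and w ts K, are the double crossovers. Comparing them with the parentals, only the ts allele has switched, so ts is the middle locus and the order is k – ts – w.

ts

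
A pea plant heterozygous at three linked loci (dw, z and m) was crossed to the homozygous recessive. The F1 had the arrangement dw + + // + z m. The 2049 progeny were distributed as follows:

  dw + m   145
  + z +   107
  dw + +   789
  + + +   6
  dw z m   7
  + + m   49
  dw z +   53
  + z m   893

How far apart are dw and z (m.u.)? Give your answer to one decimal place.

The two rarest classes, + + + and dw z m, are the double crossovers. Comparing them with the parentals, only the dw allele has switched, so dw is the middle locus and the order is m – dw – z.
Crossovers in the dw–z interval produce the single-crossover classes dw z + and + + m (53 + 49 = 102) plus the double crossovers (13).
RF(dw–z) = (102 + 13) / 2049 = 115/2049 = 0.0561 → 5.6 m.u.

5.6 m.u.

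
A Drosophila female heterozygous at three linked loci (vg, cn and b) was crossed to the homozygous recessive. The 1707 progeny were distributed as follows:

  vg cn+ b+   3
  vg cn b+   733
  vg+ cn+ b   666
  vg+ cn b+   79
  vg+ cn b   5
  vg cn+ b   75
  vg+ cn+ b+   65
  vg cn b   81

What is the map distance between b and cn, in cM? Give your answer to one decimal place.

The two most frequent reciprocal classes, vg+ cn+ b and vg cn b+, are the parental types, so the F1 was vg+ cn+ b / vg cn b+.
The two rarest classes, vg+ cn b and vg cn+ b+, are the double crossovers. Comparing them with the parentals, only the cn allele has switched, so cn is the middle locus and the order is vg – cn – b.
Crossovers in the cn–b interval produce the single-crossover classes vg+ cn+ b+ and vg cn b (65 + 81 = 146) plus the double crossovers (8).
RF(cn–b) = (146 + 8) / 1707 = 154/1707 = 0.0902 → 9.0 cM.

9.0 cM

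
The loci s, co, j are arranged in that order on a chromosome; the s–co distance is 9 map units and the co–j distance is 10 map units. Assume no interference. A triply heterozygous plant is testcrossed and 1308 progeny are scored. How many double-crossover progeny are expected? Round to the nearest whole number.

12

Map distances give recombination frequencies of 0.090 and 0.100 for the two intervals.
With no interference, expected double-crossover frequency = 0.090 × 0.100 = 0.00900.
Expected number = 0.00900 × 1308 = 11.77 ≈ 12.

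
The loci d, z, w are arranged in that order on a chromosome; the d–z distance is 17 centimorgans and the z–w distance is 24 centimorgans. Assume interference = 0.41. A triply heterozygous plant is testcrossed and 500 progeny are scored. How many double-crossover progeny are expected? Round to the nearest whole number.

12

Map distances give recombination frequencies of 0.170 and 0.240 for the two intervals.
With interference 0.41 (so coincidence = 0.59), expected double-crossover frequency = 0.170 × 0.240 × 0.59 = 0.02407.
Expected number = 0.02407 × 500 = 12.04 ≈ 12.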